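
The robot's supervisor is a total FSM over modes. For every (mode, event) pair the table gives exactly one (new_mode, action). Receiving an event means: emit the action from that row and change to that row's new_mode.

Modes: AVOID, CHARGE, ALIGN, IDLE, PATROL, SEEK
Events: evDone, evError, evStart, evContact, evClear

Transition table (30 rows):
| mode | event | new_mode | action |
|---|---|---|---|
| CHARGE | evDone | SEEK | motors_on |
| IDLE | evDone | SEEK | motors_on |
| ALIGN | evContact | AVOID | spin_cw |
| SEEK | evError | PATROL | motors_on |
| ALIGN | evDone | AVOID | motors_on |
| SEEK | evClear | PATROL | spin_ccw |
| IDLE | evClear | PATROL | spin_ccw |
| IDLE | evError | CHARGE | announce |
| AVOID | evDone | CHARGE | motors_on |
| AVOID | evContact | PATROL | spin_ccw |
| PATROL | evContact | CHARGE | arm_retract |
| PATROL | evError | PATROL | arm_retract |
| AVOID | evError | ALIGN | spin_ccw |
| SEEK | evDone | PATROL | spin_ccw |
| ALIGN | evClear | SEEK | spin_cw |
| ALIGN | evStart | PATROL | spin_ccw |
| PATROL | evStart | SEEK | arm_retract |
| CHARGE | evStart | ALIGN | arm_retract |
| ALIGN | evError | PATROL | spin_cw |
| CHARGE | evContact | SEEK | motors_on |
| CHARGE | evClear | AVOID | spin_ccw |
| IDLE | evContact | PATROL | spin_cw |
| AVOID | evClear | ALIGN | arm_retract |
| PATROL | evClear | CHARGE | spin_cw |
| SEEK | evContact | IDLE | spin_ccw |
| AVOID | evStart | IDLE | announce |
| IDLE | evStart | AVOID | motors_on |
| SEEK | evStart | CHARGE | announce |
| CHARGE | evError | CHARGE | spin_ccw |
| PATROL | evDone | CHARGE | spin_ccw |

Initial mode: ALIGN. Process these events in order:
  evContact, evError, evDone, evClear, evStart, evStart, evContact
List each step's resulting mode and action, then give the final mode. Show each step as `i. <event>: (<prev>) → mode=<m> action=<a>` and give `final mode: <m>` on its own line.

1. evContact: (ALIGN) → mode=AVOID action=spin_cw
2. evError: (AVOID) → mode=ALIGN action=spin_ccw
3. evDone: (ALIGN) → mode=AVOID action=motors_on
4. evClear: (AVOID) → mode=ALIGN action=arm_retract
5. evStart: (ALIGN) → mode=PATROL action=spin_ccw
6. evStart: (PATROL) → mode=SEEK action=arm_retract
7. evContact: (SEEK) → mode=IDLE action=spin_ccw

final mode: IDLE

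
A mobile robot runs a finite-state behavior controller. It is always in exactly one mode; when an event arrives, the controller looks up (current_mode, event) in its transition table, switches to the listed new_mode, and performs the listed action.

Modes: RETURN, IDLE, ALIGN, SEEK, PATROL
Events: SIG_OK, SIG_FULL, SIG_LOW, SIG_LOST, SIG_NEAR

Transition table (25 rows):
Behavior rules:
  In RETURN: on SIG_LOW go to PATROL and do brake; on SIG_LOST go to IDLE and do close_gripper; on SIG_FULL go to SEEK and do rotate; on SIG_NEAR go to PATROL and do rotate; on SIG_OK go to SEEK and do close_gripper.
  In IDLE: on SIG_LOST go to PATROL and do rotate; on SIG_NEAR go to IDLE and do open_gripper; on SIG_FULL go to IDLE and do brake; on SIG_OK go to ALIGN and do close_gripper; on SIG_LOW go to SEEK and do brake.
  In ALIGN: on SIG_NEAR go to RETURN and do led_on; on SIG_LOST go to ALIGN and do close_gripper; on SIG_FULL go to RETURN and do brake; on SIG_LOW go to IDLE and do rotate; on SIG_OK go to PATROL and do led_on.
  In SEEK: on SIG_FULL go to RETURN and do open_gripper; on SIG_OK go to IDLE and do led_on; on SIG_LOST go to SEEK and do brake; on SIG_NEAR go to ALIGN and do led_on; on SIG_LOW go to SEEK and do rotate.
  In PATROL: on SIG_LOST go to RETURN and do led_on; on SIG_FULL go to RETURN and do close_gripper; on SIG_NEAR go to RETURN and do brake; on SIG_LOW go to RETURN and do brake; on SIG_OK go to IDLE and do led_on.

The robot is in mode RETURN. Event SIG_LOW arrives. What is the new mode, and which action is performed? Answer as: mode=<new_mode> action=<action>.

current mode = RETURN; filter table to that mode:
  (RETURN, SIG_LOW) → (PATROL, brake)  ← event matches
  (RETURN, SIG_LOST) → (IDLE, close_gripper)
  (RETURN, SIG_FULL) → (SEEK, rotate)
  (RETURN, SIG_NEAR) → (PATROL, rotate)
  (RETURN, SIG_OK) → (SEEK, close_gripper)
event = SIG_LOW selects (PATROL, brake)

mode=PATROL action=brake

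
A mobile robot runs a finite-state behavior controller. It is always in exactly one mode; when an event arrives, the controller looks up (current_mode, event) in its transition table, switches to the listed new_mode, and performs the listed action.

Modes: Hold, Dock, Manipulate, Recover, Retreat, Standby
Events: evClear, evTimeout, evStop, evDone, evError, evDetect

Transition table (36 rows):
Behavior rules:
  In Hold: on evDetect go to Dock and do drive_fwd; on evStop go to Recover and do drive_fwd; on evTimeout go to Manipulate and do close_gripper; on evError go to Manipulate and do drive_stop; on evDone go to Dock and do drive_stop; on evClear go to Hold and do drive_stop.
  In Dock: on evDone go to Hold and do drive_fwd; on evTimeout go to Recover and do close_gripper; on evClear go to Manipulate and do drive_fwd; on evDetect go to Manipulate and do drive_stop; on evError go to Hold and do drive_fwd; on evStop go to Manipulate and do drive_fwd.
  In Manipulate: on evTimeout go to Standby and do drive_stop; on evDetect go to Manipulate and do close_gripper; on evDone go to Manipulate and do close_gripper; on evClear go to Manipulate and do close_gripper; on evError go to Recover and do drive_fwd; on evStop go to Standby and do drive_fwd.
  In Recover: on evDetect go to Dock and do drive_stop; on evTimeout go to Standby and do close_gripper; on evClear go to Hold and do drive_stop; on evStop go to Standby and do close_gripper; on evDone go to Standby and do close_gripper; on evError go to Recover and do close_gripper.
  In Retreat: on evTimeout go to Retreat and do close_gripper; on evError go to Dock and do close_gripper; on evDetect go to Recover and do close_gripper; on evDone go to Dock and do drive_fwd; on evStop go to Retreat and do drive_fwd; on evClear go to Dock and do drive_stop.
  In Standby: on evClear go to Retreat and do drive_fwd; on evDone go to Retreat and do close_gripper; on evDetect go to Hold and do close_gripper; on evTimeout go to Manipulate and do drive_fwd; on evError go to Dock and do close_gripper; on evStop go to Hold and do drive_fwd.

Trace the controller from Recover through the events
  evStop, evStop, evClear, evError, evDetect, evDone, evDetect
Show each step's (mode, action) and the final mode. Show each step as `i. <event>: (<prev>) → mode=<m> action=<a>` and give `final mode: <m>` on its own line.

final mode: Manipulate

1. evStop: (Recover) → mode=Standby action=close_gripper
2. evStop: (Standby) → mode=Hold action=drive_fwd
3. evClear: (Hold) → mode=Hold action=drive_stop
4. evError: (Hold) → mode=Manipulate action=drive_stop
5. evDetect: (Manipulate) → mode=Manipulate action=close_gripper
6. evDone: (Manipulate) → mode=Manipulate action=close_gripper
7. evDetect: (Manipulate) → mode=Manipulate action=close_gripper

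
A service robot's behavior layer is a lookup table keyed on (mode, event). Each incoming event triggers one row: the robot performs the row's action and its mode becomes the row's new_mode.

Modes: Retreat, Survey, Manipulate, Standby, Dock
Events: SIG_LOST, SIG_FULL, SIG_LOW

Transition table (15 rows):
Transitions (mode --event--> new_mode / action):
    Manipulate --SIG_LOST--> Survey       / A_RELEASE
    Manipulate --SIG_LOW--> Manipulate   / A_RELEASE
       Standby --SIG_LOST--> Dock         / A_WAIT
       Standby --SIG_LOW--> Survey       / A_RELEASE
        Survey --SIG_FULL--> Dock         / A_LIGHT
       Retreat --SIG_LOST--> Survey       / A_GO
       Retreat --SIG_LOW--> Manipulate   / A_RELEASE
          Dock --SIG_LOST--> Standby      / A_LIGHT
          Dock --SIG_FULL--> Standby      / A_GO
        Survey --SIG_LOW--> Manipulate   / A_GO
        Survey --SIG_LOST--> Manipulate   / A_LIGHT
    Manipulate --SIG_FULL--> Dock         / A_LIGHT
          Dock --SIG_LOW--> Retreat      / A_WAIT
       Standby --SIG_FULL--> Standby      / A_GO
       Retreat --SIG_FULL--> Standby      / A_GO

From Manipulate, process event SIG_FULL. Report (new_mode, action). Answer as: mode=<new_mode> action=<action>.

mode=Dock action=A_LIGHT

current mode = Manipulate; filter table to that mode:
  (Manipulate, SIG_LOST) → (Survey, A_RELEASE)
  (Manipulate, SIG_LOW) → (Manipulate, A_RELEASE)
  (Manipulate, SIG_FULL) → (Dock, A_LIGHT)  ← event matches
event = SIG_FULL selects (Dock, A_LIGHT)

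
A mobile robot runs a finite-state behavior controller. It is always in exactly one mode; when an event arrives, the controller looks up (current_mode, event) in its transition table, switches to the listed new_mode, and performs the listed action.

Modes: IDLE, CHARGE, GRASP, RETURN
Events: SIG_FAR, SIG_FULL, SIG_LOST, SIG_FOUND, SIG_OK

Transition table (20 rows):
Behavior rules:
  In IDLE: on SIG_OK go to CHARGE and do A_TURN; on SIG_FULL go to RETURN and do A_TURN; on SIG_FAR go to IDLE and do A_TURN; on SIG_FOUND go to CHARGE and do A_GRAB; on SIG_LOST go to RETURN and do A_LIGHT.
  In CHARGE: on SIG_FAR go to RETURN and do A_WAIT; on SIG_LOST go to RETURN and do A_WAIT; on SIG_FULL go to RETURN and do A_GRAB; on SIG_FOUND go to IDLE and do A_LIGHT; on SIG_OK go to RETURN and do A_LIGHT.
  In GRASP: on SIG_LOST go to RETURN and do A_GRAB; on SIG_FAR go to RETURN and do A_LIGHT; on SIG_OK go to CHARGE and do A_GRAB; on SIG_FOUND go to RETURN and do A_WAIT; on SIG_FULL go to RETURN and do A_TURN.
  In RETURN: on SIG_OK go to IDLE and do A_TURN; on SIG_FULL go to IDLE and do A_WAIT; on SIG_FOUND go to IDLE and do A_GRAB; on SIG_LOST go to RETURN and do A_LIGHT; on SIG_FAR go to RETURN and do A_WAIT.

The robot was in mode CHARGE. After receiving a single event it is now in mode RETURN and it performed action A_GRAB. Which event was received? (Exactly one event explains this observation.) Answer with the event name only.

try SIG_FAR: (CHARGE, SIG_FAR) → (RETURN, A_WAIT)
try SIG_FULL: (CHARGE, SIG_FULL) → (RETURN, A_GRAB)  ← matches
try SIG_LOST: (CHARGE, SIG_LOST) → (RETURN, A_WAIT)
try SIG_FOUND: (CHARGE, SIG_FOUND) → (IDLE, A_LIGHT)
try SIG_OK: (CHARGE, SIG_OK) → (RETURN, A_LIGHT)

SIG_FULL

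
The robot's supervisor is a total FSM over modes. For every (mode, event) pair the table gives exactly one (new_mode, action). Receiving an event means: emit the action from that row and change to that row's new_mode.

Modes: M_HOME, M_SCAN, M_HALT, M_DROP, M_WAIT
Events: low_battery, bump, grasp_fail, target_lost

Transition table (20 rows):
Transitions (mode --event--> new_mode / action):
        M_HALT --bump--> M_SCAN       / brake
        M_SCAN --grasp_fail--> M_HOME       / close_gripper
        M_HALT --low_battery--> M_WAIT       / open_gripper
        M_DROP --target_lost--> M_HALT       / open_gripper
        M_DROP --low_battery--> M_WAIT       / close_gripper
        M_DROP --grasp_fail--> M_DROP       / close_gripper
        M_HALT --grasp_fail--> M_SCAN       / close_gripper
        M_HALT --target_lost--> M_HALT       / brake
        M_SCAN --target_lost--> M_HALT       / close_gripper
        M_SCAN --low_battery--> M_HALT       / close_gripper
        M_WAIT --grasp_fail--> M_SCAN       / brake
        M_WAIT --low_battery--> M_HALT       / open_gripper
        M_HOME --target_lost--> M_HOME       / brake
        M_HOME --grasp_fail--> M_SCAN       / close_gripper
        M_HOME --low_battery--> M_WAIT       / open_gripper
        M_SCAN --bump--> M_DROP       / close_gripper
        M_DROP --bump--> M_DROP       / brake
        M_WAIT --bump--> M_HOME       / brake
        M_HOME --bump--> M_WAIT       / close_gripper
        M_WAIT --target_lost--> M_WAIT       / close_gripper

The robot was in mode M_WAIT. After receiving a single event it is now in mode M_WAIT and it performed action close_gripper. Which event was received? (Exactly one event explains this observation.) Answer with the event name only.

target_lost

try low_battery: (M_WAIT, low_battery) → (M_HALT, open_gripper)
try bump: (M_WAIT, bump) → (M_HOME, brake)
try grasp_fail: (M_WAIT, grasp_fail) → (M_SCAN, brake)
try target_lost: (M_WAIT, target_lost) → (M_WAIT, close_gripper)  ← matches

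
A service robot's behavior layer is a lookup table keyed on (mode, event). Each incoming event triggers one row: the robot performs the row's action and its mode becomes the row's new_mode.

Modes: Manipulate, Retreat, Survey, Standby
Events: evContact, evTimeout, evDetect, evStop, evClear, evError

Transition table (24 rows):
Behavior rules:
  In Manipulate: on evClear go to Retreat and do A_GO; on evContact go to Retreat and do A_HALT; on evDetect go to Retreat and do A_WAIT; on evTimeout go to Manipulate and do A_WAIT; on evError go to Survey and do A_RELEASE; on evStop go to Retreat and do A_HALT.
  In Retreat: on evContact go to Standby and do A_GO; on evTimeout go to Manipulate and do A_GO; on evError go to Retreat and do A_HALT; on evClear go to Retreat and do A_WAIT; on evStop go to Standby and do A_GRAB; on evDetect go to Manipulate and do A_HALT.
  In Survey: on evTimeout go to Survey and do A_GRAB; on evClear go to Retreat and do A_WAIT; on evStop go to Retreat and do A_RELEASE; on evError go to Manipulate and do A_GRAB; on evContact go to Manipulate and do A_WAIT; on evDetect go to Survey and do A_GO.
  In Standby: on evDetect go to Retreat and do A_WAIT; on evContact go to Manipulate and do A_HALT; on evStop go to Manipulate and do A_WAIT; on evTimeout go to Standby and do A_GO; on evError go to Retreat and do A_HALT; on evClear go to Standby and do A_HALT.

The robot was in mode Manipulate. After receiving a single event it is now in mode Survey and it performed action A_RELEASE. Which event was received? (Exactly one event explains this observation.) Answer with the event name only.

evError

try evContact: (Manipulate, evContact) → (Retreat, A_HALT)
try evTimeout: (Manipulate, evTimeout) → (Manipulate, A_WAIT)
try evDetect: (Manipulate, evDetect) → (Retreat, A_WAIT)
try evStop: (Manipulate, evStop) → (Retreat, A_HALT)
try evClear: (Manipulate, evClear) → (Retreat, A_GO)
try evError: (Manipulate, evError) → (Survey, A_RELEASE)  ← matches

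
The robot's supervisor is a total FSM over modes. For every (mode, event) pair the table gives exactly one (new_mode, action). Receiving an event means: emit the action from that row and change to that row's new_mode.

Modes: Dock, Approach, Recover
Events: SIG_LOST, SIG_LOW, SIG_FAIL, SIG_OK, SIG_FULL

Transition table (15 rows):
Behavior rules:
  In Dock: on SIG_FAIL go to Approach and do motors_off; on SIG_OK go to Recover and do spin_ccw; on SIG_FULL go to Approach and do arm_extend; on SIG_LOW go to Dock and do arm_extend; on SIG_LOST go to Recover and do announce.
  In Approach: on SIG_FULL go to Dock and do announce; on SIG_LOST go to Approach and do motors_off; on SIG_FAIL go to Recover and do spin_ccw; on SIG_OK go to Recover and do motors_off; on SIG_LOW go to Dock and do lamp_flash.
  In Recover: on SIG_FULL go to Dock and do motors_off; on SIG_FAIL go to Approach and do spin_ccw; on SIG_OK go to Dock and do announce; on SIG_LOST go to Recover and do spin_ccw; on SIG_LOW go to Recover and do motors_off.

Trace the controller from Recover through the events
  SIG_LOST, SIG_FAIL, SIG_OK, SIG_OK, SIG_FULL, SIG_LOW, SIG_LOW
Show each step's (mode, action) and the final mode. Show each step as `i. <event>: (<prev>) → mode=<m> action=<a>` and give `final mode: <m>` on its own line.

1. SIG_LOST: (Recover) → mode=Recover action=spin_ccw
2. SIG_FAIL: (Recover) → mode=Approach action=spin_ccw
3. SIG_OK: (Approach) → mode=Recover action=motors_off
4. SIG_OK: (Recover) → mode=Dock action=announce
5. SIG_FULL: (Dock) → mode=Approach action=arm_extend
6. SIG_LOW: (Approach) → mode=Dock action=lamp_flash
7. SIG_LOW: (Dock) → mode=Dock action=arm_extend

final mode: Dock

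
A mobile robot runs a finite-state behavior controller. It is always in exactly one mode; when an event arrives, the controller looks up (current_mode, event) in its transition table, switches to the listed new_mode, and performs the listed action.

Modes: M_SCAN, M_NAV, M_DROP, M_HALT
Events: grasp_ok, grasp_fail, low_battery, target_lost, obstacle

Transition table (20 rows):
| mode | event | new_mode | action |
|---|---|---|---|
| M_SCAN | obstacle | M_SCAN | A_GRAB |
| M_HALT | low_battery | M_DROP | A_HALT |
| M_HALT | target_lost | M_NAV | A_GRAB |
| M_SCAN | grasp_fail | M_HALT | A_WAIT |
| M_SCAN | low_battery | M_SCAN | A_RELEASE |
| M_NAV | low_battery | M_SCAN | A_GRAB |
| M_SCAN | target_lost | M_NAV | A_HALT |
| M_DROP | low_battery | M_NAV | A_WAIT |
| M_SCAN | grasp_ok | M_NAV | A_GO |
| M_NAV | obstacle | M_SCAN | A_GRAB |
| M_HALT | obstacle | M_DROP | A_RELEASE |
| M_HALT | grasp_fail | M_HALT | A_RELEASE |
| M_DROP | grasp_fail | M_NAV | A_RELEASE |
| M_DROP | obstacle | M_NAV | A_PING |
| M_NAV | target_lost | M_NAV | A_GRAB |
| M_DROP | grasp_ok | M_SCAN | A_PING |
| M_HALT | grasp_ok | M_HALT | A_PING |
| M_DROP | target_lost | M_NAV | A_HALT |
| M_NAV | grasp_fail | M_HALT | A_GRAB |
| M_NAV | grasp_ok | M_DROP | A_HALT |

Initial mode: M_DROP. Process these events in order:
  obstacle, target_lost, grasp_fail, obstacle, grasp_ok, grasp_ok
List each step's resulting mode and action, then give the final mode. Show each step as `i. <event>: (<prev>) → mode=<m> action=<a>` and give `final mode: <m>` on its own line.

1. obstacle: (M_DROP) → mode=M_NAV action=A_PING
2. target_lost: (M_NAV) → mode=M_NAV action=A_GRAB
3. grasp_fail: (M_NAV) → mode=M_HALT action=A_GRAB
4. obstacle: (M_HALT) → mode=M_DROP action=A_RELEASE
5. grasp_ok: (M_DROP) → mode=M_SCAN action=A_PING
6. grasp_ok: (M_SCAN) → mode=M_NAV action=A_GO

final mode: M_NAV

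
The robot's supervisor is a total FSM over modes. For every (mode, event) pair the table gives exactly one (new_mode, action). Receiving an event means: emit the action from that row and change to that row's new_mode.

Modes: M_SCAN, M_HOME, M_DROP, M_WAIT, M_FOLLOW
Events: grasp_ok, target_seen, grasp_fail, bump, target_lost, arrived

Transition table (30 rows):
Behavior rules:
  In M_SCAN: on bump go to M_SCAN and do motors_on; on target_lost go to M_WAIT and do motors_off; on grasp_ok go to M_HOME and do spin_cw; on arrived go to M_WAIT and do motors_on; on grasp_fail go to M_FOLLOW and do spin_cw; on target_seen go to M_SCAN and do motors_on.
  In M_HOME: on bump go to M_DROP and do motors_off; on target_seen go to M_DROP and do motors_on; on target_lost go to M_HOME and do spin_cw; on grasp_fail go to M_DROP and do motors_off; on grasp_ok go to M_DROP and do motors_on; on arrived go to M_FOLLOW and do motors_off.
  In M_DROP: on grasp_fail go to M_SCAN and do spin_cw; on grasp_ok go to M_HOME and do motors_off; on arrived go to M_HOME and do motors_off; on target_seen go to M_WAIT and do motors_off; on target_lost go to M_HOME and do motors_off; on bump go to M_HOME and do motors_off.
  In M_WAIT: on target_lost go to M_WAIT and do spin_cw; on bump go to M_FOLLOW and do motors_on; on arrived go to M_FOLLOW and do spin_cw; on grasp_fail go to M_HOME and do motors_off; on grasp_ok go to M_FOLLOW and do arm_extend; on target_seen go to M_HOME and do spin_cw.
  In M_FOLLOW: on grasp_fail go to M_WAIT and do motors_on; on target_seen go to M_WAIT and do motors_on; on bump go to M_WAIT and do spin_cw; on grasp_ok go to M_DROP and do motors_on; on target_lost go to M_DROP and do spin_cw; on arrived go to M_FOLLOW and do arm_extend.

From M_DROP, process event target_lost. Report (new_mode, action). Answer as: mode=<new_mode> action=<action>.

current mode = M_DROP; filter table to that mode:
  (M_DROP, grasp_fail) → (M_SCAN, spin_cw)
  (M_DROP, grasp_ok) → (M_HOME, motors_off)
  (M_DROP, arrived) → (M_HOME, motors_off)
  (M_DROP, target_seen) → (M_WAIT, motors_off)
  (M_DROP, target_lost) → (M_HOME, motors_off)  ← event matches
  (M_DROP, bump) → (M_HOME, motors_off)
event = target_lost selects (M_HOME, motors_off)

mode=M_HOME action=motors_off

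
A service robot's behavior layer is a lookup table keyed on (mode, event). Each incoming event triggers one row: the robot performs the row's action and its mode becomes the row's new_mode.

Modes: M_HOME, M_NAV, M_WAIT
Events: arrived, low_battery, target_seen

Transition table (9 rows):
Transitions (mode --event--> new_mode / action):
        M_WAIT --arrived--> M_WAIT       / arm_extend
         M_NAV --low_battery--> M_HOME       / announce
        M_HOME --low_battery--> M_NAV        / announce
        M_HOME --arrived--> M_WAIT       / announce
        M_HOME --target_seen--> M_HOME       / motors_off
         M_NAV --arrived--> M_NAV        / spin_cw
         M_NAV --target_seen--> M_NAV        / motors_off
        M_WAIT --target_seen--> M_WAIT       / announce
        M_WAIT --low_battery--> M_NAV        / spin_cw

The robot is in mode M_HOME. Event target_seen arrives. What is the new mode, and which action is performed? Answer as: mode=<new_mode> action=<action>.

mode=M_HOME action=motors_off

current mode = M_HOME; filter table to that mode:
  (M_HOME, low_battery) → (M_NAV, announce)
  (M_HOME, arrived) → (M_WAIT, announce)
  (M_HOME, target_seen) → (M_HOME, motors_off)  ← event matches
event = target_seen selects (M_HOME, motors_off)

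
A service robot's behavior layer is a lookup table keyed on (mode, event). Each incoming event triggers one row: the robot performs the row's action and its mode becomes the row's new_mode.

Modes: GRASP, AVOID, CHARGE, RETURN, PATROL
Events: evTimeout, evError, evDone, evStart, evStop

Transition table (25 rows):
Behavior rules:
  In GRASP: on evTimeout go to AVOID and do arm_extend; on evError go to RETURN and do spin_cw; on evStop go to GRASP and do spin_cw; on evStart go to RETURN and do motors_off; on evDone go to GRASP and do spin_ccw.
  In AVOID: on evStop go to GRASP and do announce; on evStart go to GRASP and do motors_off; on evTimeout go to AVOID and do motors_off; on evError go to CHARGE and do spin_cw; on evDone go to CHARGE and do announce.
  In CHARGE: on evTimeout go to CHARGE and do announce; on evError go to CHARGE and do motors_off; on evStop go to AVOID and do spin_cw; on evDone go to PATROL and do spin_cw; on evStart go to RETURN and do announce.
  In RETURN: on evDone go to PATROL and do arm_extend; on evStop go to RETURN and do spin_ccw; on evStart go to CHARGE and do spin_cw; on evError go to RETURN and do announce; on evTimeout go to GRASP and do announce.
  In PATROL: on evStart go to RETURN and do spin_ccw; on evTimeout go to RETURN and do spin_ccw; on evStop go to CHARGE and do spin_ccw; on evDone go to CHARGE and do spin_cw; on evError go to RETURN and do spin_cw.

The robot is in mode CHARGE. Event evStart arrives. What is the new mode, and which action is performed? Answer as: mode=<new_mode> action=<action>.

current mode = CHARGE; filter table to that mode:
  (CHARGE, evTimeout) → (CHARGE, announce)
  (CHARGE, evError) → (CHARGE, motors_off)
  (CHARGE, evStop) → (AVOID, spin_cw)
  (CHARGE, evDone) → (PATROL, spin_cw)
  (CHARGE, evStart) → (RETURN, announce)  ← event matches
event = evStart selects (RETURN, announce)

mode=RETURN action=announce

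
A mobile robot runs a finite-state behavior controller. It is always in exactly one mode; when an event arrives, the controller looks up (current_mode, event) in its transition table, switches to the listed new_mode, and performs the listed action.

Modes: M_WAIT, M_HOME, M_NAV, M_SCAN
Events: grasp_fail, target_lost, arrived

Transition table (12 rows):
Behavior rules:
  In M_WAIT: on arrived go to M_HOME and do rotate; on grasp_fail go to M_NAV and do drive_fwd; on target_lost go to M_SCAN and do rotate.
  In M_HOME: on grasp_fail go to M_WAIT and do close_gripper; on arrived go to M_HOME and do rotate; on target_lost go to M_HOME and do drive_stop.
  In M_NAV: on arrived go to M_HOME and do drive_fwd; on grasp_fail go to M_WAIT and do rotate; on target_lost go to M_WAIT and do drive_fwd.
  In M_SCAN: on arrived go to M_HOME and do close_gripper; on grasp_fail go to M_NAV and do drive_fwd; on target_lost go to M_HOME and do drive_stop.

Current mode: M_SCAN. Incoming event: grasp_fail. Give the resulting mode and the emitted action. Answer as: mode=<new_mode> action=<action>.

mode=M_NAV action=drive_fwd

current mode = M_SCAN; filter table to that mode:
  (M_SCAN, arrived) → (M_HOME, close_gripper)
  (M_SCAN, grasp_fail) → (M_NAV, drive_fwd)  ← event matches
  (M_SCAN, target_lost) → (M_HOME, drive_stop)
event = grasp_fail selects (M_NAV, drive_fwd)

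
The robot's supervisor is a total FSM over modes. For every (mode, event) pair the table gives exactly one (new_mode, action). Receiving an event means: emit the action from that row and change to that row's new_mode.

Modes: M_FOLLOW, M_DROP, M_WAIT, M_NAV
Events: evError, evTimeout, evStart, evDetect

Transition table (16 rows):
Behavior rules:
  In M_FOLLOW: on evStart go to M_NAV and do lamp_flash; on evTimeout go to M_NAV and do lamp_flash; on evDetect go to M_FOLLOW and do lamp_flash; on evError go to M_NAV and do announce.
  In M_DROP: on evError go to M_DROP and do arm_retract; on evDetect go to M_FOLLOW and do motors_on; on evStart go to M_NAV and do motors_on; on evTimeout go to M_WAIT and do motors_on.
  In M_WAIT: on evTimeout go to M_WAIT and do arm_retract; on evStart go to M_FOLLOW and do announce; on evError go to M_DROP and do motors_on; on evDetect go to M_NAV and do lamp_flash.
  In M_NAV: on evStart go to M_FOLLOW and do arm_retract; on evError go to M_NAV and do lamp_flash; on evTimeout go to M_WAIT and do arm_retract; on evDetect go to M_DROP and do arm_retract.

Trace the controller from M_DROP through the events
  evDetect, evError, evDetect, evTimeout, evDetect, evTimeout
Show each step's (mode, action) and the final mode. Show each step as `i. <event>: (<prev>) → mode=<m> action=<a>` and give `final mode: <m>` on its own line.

1. evDetect: (M_DROP) → mode=M_FOLLOW action=motors_on
2. evError: (M_FOLLOW) → mode=M_NAV action=announce
3. evDetect: (M_NAV) → mode=M_DROP action=arm_retract
4. evTimeout: (M_DROP) → mode=M_WAIT action=motors_on
5. evDetect: (M_WAIT) → mode=M_NAV action=lamp_flash
6. evTimeout: (M_NAV) → mode=M_WAIT action=arm_retract

final mode: M_WAIT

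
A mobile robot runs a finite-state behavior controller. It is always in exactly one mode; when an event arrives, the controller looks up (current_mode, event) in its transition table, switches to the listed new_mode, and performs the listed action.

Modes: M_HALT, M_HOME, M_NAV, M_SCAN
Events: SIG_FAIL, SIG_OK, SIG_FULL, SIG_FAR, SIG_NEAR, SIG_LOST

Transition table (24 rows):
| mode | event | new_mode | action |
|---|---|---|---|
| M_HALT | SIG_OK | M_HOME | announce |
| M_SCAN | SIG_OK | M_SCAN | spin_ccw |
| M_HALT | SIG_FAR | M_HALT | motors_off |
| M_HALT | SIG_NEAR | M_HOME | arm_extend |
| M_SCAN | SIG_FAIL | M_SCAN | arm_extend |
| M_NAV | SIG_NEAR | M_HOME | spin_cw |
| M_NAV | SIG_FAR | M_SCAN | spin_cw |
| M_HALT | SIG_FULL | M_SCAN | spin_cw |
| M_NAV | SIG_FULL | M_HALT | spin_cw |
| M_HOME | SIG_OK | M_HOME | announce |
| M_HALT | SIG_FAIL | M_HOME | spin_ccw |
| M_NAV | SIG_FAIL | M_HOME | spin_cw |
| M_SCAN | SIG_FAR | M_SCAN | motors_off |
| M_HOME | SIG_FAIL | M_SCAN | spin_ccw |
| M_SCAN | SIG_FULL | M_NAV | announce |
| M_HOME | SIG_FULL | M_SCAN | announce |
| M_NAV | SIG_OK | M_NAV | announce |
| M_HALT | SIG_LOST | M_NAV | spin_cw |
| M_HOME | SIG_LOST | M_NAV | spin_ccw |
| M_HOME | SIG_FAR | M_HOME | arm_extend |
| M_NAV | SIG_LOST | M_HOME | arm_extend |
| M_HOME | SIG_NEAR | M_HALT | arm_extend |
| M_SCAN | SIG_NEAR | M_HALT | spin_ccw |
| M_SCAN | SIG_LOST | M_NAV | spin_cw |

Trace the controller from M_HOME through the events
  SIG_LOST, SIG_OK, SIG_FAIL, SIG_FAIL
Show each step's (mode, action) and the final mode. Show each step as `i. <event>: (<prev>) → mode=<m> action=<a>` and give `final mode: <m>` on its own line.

final mode: M_SCAN

1. SIG_LOST: (M_HOME) → mode=M_NAV action=spin_ccw
2. SIG_OK: (M_NAV) → mode=M_NAV action=announce
3. SIG_FAIL: (M_NAV) → mode=M_HOME action=spin_cw
4. SIG_FAIL: (M_HOME) → mode=M_SCAN action=spin_ccw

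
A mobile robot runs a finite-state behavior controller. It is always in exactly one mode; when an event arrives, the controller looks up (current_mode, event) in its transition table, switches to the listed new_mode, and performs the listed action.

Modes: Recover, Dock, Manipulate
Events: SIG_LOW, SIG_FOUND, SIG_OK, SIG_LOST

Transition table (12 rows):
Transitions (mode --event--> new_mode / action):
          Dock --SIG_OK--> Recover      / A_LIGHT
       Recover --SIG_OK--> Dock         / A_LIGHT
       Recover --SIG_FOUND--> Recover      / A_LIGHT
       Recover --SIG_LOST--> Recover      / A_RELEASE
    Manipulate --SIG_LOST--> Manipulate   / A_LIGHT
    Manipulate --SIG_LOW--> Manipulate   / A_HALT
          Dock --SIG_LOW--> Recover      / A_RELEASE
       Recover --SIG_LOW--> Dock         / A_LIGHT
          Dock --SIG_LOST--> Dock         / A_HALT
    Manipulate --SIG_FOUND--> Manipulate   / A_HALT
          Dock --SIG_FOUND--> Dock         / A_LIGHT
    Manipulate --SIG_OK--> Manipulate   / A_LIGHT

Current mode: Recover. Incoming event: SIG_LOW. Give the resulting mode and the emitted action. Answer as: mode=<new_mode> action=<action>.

mode=Dock action=A_LIGHT

current mode = Recover; filter table to that mode:
  (Recover, SIG_OK) → (Dock, A_LIGHT)
  (Recover, SIG_FOUND) → (Recover, A_LIGHT)
  (Recover, SIG_LOST) → (Recover, A_RELEASE)
  (Recover, SIG_LOW) → (Dock, A_LIGHT)  ← event matches
event = SIG_LOW selects (Dock, A_LIGHT)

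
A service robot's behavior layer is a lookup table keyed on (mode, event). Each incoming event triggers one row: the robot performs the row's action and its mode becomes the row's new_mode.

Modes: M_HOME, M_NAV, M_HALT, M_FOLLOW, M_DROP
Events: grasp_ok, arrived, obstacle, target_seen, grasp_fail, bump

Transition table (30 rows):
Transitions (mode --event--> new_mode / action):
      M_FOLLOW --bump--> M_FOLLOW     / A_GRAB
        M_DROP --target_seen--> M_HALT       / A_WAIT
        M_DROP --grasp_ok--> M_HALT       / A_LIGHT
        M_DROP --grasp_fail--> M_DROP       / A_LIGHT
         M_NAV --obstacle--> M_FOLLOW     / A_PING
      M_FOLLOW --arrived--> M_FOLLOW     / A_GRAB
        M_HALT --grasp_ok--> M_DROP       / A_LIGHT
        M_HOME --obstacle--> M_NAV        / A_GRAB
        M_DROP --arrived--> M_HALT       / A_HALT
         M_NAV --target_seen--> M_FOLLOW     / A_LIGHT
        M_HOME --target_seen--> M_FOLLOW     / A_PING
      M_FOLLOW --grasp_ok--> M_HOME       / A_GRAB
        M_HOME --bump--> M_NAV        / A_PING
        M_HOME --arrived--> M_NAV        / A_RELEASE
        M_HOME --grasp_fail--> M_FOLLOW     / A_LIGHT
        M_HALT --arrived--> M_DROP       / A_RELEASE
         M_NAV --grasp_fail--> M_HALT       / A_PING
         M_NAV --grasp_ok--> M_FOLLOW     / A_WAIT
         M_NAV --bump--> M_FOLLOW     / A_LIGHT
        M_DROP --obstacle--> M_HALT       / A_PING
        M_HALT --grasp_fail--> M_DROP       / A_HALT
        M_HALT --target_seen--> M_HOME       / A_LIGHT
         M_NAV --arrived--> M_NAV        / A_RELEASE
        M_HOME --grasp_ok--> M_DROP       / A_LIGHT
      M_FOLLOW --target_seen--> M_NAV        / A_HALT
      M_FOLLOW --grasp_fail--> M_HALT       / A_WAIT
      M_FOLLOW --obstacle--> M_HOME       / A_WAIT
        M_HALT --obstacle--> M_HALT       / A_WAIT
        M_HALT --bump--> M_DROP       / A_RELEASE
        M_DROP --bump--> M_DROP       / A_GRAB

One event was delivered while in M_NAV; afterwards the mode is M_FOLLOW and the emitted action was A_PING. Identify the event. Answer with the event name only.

try grasp_ok: (M_NAV, grasp_ok) → (M_FOLLOW, A_WAIT)
try arrived: (M_NAV, arrived) → (M_NAV, A_RELEASE)
try obstacle: (M_NAV, obstacle) → (M_FOLLOW, A_PING)  ← matches
try target_seen: (M_NAV, target_seen) → (M_FOLLOW, A_LIGHT)
try grasp_fail: (M_NAV, grasp_fail) → (M_HALT, A_PING)
try bump: (M_NAV, bump) → (M_FOLLOW, A_LIGHT)

obstacle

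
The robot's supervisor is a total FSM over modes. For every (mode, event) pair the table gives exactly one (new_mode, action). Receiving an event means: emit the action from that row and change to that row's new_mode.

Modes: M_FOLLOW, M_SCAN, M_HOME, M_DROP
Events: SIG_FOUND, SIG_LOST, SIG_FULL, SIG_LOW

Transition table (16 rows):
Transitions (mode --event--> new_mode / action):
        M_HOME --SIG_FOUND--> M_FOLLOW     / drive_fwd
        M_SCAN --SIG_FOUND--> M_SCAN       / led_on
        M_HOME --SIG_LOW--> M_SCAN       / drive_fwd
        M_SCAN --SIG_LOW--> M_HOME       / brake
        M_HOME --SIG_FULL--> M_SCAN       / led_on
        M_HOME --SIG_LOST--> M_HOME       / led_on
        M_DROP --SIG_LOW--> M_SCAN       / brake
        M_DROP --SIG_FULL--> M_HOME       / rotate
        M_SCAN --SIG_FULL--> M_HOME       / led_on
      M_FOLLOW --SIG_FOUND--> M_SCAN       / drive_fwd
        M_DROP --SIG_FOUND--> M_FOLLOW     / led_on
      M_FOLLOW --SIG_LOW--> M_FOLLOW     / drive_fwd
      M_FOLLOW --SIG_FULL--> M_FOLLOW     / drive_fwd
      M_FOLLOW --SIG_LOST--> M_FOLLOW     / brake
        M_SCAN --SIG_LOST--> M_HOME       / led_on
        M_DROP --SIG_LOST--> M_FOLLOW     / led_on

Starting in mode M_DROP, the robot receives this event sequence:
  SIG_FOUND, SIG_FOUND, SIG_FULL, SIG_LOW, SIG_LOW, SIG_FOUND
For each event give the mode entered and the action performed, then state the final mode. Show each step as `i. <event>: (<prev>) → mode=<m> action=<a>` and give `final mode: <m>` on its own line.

final mode: M_FOLLOW

1. SIG_FOUND: (M_DROP) → mode=M_FOLLOW action=led_on
2. SIG_FOUND: (M_FOLLOW) → mode=M_SCAN action=drive_fwd
3. SIG_FULL: (M_SCAN) → mode=M_HOME action=led_on
4. SIG_LOW: (M_HOME) → mode=M_SCAN action=drive_fwd
5. SIG_LOW: (M_SCAN) → mode=M_HOME action=brake
6. SIG_FOUND: (M_HOME) → mode=M_FOLLOW action=drive_fwd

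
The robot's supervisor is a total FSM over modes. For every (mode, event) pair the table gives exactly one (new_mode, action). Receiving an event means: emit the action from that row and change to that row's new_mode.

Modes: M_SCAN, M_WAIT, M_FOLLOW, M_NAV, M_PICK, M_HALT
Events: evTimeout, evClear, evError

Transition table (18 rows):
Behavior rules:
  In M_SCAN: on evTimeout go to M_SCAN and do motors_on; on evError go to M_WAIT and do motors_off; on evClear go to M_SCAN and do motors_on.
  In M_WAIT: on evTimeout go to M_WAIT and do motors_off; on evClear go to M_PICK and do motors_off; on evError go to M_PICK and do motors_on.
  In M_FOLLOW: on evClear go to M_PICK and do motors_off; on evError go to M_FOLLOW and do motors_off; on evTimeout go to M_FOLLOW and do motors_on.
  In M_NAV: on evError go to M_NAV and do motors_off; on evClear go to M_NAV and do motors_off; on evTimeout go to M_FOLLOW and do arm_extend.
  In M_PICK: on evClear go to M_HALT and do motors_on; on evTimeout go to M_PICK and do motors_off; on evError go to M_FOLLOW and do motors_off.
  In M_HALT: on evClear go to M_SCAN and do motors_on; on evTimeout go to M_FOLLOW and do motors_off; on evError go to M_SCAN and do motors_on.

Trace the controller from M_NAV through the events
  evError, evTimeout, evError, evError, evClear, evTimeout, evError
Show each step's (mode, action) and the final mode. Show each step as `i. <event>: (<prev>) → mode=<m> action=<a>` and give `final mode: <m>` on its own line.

final mode: M_FOLLOW

1. evError: (M_NAV) → mode=M_NAV action=motors_off
2. evTimeout: (M_NAV) → mode=M_FOLLOW action=arm_extend
3. evError: (M_FOLLOW) → mode=M_FOLLOW action=motors_off
4. evError: (M_FOLLOW) → mode=M_FOLLOW action=motors_off
5. evClear: (M_FOLLOW) → mode=M_PICK action=motors_off
6. evTimeout: (M_PICK) → mode=M_PICK action=motors_off
7. evError: (M_PICK) → mode=M_FOLLOW action=motors_off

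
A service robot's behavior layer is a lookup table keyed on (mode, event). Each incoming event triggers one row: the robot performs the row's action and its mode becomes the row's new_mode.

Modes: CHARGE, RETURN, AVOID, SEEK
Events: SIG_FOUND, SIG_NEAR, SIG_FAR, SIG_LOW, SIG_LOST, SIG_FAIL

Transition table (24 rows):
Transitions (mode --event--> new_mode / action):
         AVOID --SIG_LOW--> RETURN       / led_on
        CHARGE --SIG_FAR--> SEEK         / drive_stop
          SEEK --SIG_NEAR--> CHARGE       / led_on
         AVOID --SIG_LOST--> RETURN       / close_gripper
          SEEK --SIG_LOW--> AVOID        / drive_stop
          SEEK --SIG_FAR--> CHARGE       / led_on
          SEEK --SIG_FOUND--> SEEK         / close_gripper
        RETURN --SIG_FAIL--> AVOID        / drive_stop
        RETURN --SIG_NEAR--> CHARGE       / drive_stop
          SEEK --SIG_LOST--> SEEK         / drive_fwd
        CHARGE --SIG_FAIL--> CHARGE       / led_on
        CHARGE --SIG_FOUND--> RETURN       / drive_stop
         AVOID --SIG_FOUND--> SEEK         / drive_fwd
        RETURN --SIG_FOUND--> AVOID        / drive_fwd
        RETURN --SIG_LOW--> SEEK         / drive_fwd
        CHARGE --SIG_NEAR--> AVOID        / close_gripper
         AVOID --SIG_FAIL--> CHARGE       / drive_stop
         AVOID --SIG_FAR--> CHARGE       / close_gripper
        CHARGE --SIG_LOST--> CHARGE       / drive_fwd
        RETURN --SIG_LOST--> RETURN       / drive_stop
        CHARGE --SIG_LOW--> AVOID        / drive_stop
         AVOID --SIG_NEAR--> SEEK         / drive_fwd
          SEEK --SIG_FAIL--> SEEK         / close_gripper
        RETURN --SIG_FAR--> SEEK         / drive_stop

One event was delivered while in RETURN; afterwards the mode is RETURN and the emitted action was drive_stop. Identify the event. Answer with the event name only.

SIG_LOST

try SIG_FOUND: (RETURN, SIG_FOUND) → (AVOID, drive_fwd)
try SIG_NEAR: (RETURN, SIG_NEAR) → (CHARGE, drive_stop)
try SIG_FAR: (RETURN, SIG_FAR) → (SEEK, drive_stop)
try SIG_LOW: (RETURN, SIG_LOW) → (SEEK, drive_fwd)
try SIG_LOST: (RETURN, SIG_LOST) → (RETURN, drive_stop)  ← matches
try SIG_FAIL: (RETURN, SIG_FAIL) → (AVOID, drive_stop)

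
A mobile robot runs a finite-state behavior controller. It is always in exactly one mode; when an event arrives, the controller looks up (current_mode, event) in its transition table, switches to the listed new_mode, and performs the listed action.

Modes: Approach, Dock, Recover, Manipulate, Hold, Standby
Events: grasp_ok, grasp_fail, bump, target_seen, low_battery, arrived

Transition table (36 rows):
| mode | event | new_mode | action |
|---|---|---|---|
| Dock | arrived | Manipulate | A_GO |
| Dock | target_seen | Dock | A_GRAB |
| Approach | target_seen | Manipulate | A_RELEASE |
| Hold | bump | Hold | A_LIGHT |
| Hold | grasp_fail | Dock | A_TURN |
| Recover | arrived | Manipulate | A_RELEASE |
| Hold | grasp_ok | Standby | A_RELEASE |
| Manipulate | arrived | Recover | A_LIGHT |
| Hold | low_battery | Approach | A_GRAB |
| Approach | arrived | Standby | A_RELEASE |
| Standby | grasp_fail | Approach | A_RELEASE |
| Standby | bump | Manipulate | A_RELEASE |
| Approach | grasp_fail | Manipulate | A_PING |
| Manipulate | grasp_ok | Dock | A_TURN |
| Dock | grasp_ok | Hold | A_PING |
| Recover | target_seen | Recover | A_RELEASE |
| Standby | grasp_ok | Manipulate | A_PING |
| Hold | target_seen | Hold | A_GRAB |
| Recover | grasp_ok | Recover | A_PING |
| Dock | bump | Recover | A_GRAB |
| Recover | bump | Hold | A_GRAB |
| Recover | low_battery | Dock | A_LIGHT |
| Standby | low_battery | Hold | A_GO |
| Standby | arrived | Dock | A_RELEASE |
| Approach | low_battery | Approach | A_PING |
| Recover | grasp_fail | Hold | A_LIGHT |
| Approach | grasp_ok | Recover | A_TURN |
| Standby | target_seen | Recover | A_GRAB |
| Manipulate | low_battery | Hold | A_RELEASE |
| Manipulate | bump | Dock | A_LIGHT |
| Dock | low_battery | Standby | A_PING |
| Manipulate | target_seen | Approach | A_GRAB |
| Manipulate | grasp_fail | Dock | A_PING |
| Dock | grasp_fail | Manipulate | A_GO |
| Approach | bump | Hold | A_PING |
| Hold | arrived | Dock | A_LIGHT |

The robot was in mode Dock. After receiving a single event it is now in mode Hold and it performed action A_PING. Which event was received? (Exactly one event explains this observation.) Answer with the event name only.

grasp_ok

try grasp_ok: (Dock, grasp_ok) → (Hold, A_PING)  ← matches
try grasp_fail: (Dock, grasp_fail) → (Manipulate, A_GO)
try bump: (Dock, bump) → (Recover, A_GRAB)
try target_seen: (Dock, target_seen) → (Dock, A_GRAB)
try low_battery: (Dock, low_battery) → (Standby, A_PING)
try arrived: (Dock, arrived) → (Manipulate, A_GO)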